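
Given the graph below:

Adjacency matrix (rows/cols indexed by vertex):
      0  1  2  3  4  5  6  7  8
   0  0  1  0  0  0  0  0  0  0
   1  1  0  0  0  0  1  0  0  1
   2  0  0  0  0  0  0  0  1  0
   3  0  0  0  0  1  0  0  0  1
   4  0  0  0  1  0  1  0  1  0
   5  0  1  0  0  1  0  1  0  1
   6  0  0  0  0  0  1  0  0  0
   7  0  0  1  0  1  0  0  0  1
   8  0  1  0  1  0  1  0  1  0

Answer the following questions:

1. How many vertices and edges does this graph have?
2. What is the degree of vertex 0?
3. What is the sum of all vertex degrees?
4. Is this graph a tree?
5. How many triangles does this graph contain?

Count: 9 vertices, 11 edges.
Vertex 0 has neighbors [1], degree = 1.
Handshaking lemma: 2 * 11 = 22.
A tree on 9 vertices has 8 edges. This graph has 11 edges (3 extra). Not a tree.
Number of triangles = 1.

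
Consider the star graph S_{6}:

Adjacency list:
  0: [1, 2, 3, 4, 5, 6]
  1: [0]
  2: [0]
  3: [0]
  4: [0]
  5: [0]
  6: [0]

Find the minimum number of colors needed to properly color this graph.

S_{6} has one hub adjacent to 6 leaves; leaves are pairwise non-adjacent.
Color the hub 0 and every leaf 1.
Chromatic number = 2.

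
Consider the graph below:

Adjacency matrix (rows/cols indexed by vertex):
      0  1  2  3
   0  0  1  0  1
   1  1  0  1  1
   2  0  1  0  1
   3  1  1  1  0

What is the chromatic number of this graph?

The graph has a maximum clique of size 3 (lower bound on chromatic number).
A valid 3-coloring: {0: 2, 1: 0, 2: 2, 3: 1}.
Chromatic number = 3.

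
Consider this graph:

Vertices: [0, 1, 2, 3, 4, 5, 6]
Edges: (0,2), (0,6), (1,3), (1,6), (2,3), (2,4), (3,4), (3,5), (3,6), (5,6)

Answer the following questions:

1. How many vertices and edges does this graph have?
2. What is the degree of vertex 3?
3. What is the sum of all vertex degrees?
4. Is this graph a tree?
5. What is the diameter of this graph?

Count: 7 vertices, 10 edges.
Vertex 3 has neighbors [1, 2, 4, 5, 6], degree = 5.
Handshaking lemma: 2 * 10 = 20.
A tree on 7 vertices has 6 edges. This graph has 10 edges (4 extra). Not a tree.
Diameter (longest shortest path) = 2.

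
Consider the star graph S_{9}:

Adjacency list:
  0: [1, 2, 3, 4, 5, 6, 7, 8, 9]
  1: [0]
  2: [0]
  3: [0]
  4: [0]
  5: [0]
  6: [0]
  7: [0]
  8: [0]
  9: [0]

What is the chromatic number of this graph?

S_{9} has one hub adjacent to 9 leaves; leaves are pairwise non-adjacent.
Color the hub 0 and every leaf 1.
Chromatic number = 2.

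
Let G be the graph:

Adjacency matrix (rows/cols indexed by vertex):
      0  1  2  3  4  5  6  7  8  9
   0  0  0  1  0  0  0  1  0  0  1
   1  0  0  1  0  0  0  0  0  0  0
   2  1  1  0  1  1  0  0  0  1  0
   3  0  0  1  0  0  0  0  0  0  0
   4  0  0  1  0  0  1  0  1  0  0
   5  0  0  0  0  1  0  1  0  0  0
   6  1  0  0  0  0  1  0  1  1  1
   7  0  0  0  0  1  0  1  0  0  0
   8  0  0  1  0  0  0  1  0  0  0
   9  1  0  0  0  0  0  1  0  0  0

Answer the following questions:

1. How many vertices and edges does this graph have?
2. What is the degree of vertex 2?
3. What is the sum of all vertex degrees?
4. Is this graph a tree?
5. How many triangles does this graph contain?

Count: 10 vertices, 13 edges.
Vertex 2 has neighbors [0, 1, 3, 4, 8], degree = 5.
Handshaking lemma: 2 * 13 = 26.
A tree on 10 vertices has 9 edges. This graph has 13 edges (4 extra). Not a tree.
Number of triangles = 1.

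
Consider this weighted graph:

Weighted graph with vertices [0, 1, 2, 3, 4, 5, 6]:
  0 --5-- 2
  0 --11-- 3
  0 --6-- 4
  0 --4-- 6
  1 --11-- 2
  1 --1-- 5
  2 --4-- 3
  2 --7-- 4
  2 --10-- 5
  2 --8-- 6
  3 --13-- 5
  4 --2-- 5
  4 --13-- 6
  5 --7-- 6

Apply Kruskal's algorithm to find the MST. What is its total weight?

Applying Kruskal's algorithm (sort edges by weight, add if no cycle):
  Add (1,5) w=1
  Add (4,5) w=2
  Add (0,6) w=4
  Add (2,3) w=4
  Add (0,2) w=5
  Add (0,4) w=6
  Skip (2,4) w=7 (creates cycle)
  Skip (5,6) w=7 (creates cycle)
  Skip (2,6) w=8 (creates cycle)
  Skip (2,5) w=10 (creates cycle)
  Skip (0,3) w=11 (creates cycle)
  Skip (1,2) w=11 (creates cycle)
  Skip (3,5) w=13 (creates cycle)
  Skip (4,6) w=13 (creates cycle)
MST weight = 22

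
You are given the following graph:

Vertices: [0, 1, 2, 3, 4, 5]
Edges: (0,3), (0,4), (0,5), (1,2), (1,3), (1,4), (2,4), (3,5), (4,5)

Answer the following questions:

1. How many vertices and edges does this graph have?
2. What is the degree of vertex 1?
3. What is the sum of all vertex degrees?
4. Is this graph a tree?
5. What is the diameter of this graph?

Count: 6 vertices, 9 edges.
Vertex 1 has neighbors [2, 3, 4], degree = 3.
Handshaking lemma: 2 * 9 = 18.
A tree on 6 vertices has 5 edges. This graph has 9 edges (4 extra). Not a tree.
Diameter (longest shortest path) = 2.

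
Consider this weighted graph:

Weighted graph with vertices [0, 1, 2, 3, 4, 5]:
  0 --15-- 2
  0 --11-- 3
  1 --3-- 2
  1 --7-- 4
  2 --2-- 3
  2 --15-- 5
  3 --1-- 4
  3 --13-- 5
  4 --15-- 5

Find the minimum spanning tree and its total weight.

Applying Kruskal's algorithm (sort edges by weight, add if no cycle):
  Add (3,4) w=1
  Add (2,3) w=2
  Add (1,2) w=3
  Skip (1,4) w=7 (creates cycle)
  Add (0,3) w=11
  Add (3,5) w=13
  Skip (0,2) w=15 (creates cycle)
  Skip (2,5) w=15 (creates cycle)
  Skip (4,5) w=15 (creates cycle)
MST weight = 30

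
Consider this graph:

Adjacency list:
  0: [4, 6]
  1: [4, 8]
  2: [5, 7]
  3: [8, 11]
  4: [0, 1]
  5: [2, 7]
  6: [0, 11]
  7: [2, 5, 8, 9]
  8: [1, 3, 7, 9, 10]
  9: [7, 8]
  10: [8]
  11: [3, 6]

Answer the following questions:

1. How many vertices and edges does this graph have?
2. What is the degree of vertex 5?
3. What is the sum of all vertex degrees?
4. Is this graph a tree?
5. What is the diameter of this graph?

Count: 12 vertices, 14 edges.
Vertex 5 has neighbors [2, 7], degree = 2.
Handshaking lemma: 2 * 14 = 28.
A tree on 12 vertices has 11 edges. This graph has 14 edges (3 extra). Not a tree.
Diameter (longest shortest path) = 5.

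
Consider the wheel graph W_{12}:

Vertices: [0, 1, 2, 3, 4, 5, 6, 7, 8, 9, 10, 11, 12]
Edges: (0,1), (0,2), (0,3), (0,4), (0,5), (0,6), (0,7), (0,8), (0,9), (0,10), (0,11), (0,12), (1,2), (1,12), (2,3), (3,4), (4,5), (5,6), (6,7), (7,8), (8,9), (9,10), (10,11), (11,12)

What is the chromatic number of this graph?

W_{12} = C_{12} plus a hub adjacent to every cycle vertex.
The outer cycle needs 2 colors (even cycle); the hub is adjacent to all of them so needs a fresh color.
Chromatic number = 2 + 1 = 3.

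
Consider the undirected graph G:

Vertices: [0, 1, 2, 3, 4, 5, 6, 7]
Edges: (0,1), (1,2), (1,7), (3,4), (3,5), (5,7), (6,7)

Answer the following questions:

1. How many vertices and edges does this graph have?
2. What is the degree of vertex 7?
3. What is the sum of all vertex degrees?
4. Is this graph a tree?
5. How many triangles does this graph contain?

Count: 8 vertices, 7 edges.
Vertex 7 has neighbors [1, 5, 6], degree = 3.
Handshaking lemma: 2 * 7 = 14.
A graph is a tree iff it is connected and has exactly n-1 edges. This graph is connected (all 8 vertices in one component) and has 8-1 = 7 edges. It is a tree.
Number of triangles = 0.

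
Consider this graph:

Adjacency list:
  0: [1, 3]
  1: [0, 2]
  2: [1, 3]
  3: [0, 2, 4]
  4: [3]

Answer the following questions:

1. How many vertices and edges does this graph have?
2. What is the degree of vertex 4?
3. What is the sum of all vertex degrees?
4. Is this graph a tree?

Count: 5 vertices, 5 edges.
Vertex 4 has neighbors [3], degree = 1.
Handshaking lemma: 2 * 5 = 10.
A tree on 5 vertices has 4 edges. This graph has 5 edges (1 extra). Not a tree.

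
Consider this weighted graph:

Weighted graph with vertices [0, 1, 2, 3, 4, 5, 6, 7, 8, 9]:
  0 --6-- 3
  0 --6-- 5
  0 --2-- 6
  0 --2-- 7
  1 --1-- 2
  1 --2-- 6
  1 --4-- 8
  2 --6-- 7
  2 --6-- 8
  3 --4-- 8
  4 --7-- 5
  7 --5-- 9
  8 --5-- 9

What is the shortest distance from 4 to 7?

Using Dijkstra's algorithm from vertex 4:
Shortest path: 4 -> 5 -> 0 -> 7
Total weight: 7 + 6 + 2 = 15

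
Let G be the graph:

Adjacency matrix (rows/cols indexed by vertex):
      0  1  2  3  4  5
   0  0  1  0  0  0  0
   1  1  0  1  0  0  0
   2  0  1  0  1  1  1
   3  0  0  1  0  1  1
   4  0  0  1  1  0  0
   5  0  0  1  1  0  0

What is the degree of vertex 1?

Vertex 1 has neighbors [0, 2], so deg(1) = 2.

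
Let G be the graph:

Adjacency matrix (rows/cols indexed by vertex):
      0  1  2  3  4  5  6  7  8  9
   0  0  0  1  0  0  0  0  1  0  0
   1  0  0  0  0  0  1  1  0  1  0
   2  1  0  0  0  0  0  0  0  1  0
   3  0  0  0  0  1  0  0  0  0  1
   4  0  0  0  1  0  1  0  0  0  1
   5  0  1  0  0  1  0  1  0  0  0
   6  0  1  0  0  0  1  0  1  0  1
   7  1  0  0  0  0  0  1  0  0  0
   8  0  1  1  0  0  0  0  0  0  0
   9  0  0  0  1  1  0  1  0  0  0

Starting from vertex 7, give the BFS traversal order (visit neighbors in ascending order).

BFS from vertex 7 (neighbors processed in ascending order):
Visit order: 7, 0, 6, 2, 1, 5, 9, 8, 4, 3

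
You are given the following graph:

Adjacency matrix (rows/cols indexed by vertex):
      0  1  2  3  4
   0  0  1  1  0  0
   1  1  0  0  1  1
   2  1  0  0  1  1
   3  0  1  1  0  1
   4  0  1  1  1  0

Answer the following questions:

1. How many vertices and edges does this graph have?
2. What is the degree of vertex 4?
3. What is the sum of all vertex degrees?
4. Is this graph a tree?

Count: 5 vertices, 7 edges.
Vertex 4 has neighbors [1, 2, 3], degree = 3.
Handshaking lemma: 2 * 7 = 14.
A tree on 5 vertices has 4 edges. This graph has 7 edges (3 extra). Not a tree.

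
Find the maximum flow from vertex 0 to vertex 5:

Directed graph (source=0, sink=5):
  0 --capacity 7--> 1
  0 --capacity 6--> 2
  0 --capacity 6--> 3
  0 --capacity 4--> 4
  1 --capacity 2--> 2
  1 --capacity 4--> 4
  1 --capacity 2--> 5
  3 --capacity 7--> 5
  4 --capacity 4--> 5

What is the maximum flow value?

Computing max flow:
  Flow on (0->1): 6/7
  Flow on (0->3): 6/6
  Flow on (1->4): 4/4
  Flow on (1->5): 2/2
  Flow on (3->5): 6/7
  Flow on (4->5): 4/4
Maximum flow = 12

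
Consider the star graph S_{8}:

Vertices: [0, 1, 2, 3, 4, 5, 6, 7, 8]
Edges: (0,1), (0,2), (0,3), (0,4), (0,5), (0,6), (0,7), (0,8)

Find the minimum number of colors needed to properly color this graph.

S_{8} has one hub adjacent to 8 leaves; leaves are pairwise non-adjacent.
Color the hub 0 and every leaf 1.
Chromatic number = 2.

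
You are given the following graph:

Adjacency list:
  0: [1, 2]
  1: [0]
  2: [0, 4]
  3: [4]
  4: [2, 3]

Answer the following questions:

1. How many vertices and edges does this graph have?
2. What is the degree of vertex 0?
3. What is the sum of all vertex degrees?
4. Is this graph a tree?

Count: 5 vertices, 4 edges.
Vertex 0 has neighbors [1, 2], degree = 2.
Handshaking lemma: 2 * 4 = 8.
A graph is a tree iff it is connected and has exactly n-1 edges. This graph is connected (all 5 vertices in one component) and has 5-1 = 4 edges. It is a tree.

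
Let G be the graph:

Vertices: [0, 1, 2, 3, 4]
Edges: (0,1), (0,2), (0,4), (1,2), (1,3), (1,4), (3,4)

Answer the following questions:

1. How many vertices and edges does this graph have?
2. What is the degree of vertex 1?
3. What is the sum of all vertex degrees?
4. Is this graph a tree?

Count: 5 vertices, 7 edges.
Vertex 1 has neighbors [0, 2, 3, 4], degree = 4.
Handshaking lemma: 2 * 7 = 14.
A tree on 5 vertices has 4 edges. This graph has 7 edges (3 extra). Not a tree.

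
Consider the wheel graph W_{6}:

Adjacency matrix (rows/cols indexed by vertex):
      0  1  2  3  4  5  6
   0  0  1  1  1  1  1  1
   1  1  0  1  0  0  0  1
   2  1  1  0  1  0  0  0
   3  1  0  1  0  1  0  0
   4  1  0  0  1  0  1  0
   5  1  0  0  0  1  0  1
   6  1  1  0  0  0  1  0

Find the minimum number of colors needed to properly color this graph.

W_{6} = C_{6} plus a hub adjacent to every cycle vertex.
The outer cycle needs 2 colors (even cycle); the hub is adjacent to all of them so needs a fresh color.
Chromatic number = 2 + 1 = 3.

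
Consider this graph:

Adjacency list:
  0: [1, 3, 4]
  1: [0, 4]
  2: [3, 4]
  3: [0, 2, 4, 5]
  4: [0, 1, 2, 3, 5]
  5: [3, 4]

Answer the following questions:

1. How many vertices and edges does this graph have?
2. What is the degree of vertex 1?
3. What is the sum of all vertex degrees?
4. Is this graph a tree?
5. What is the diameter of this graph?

Count: 6 vertices, 9 edges.
Vertex 1 has neighbors [0, 4], degree = 2.
Handshaking lemma: 2 * 9 = 18.
A tree on 6 vertices has 5 edges. This graph has 9 edges (4 extra). Not a tree.
Diameter (longest shortest path) = 2.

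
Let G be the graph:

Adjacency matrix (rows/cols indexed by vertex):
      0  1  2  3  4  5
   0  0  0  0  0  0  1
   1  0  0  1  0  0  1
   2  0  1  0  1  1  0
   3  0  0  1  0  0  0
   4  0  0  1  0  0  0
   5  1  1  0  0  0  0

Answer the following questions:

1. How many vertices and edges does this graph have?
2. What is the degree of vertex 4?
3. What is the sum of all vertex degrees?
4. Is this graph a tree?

Count: 6 vertices, 5 edges.
Vertex 4 has neighbors [2], degree = 1.
Handshaking lemma: 2 * 5 = 10.
A graph is a tree iff it is connected and has exactly n-1 edges. This graph is connected (all 6 vertices in one component) and has 6-1 = 5 edges. It is a tree.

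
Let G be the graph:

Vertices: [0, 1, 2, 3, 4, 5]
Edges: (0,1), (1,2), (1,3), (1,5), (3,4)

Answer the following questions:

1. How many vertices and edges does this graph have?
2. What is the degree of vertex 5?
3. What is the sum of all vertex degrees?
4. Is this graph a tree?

Count: 6 vertices, 5 edges.
Vertex 5 has neighbors [1], degree = 1.
Handshaking lemma: 2 * 5 = 10.
A graph is a tree iff it is connected and has exactly n-1 edges. This graph is connected (all 6 vertices in one component) and has 6-1 = 5 edges. It is a tree.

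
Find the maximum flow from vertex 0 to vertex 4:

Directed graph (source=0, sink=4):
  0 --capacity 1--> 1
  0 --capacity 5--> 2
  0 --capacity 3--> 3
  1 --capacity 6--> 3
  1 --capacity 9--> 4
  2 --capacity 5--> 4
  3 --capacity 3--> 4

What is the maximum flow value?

Computing max flow:
  Flow on (0->1): 1/1
  Flow on (0->2): 5/5
  Flow on (0->3): 3/3
  Flow on (1->4): 1/9
  Flow on (2->4): 5/5
  Flow on (3->4): 3/3
Maximum flow = 9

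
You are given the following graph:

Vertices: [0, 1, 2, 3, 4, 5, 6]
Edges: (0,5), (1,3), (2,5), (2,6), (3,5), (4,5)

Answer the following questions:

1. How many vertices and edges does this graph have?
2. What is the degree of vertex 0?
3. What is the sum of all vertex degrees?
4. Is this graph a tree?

Count: 7 vertices, 6 edges.
Vertex 0 has neighbors [5], degree = 1.
Handshaking lemma: 2 * 6 = 12.
A graph is a tree iff it is connected and has exactly n-1 edges. This graph is connected (all 7 vertices in one component) and has 7-1 = 6 edges. It is a tree.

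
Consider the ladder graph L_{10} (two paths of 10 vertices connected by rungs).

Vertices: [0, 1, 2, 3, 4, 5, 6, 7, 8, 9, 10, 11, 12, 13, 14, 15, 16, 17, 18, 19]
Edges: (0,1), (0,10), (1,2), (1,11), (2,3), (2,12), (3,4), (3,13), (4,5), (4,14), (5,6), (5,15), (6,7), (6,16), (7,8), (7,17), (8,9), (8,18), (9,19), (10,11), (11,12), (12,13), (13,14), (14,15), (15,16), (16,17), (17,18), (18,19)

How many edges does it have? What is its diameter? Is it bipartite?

Ladder graph L_{10}: 10 rungs + 2 * (10-1) path edges = 10 + 18 = 28 edges.
Diameter = 10.
Ladder graphs are bipartite (alternating coloring along each path).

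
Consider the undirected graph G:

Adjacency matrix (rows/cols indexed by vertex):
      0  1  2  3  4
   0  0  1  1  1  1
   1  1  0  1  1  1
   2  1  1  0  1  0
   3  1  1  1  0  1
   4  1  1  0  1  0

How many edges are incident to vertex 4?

Vertex 4 has neighbors [0, 1, 3], so deg(4) = 3.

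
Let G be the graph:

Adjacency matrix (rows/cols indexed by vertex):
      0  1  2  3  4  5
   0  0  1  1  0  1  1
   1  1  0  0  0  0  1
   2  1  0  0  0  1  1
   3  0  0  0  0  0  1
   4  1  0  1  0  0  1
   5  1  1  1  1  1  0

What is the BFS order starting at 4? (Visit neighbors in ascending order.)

BFS from vertex 4 (neighbors processed in ascending order):
Visit order: 4, 0, 2, 5, 1, 3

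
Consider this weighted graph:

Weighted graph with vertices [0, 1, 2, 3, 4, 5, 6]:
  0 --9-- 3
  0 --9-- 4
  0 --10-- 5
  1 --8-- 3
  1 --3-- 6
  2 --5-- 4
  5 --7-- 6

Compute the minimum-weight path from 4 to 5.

Using Dijkstra's algorithm from vertex 4:
Shortest path: 4 -> 0 -> 5
Total weight: 9 + 10 = 19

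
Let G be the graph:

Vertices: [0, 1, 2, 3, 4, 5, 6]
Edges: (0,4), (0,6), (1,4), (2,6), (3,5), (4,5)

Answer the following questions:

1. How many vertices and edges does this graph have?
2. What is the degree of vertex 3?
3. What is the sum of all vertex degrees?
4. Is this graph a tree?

Count: 7 vertices, 6 edges.
Vertex 3 has neighbors [5], degree = 1.
Handshaking lemma: 2 * 6 = 12.
A graph is a tree iff it is connected and has exactly n-1 edges. This graph is connected (all 7 vertices in one component) and has 7-1 = 6 edges. It is a tree.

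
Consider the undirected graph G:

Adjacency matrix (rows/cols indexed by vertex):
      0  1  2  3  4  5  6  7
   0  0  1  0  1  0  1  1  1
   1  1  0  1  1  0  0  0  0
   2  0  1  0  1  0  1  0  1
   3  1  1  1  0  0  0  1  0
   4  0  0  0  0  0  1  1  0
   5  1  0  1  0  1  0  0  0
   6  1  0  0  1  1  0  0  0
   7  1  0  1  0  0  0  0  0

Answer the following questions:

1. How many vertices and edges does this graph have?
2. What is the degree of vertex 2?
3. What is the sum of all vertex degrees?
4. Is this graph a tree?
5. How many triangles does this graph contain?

Count: 8 vertices, 13 edges.
Vertex 2 has neighbors [1, 3, 5, 7], degree = 4.
Handshaking lemma: 2 * 13 = 26.
A tree on 8 vertices has 7 edges. This graph has 13 edges (6 extra). Not a tree.
Number of triangles = 3.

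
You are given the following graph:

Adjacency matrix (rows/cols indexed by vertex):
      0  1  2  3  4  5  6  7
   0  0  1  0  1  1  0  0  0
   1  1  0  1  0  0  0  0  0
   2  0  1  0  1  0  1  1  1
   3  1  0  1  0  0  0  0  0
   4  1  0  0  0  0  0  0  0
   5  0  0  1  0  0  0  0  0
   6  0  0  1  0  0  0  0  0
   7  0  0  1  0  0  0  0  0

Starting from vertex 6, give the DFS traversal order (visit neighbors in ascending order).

DFS from vertex 6 (neighbors processed in ascending order):
Visit order: 6, 2, 1, 0, 3, 4, 5, 7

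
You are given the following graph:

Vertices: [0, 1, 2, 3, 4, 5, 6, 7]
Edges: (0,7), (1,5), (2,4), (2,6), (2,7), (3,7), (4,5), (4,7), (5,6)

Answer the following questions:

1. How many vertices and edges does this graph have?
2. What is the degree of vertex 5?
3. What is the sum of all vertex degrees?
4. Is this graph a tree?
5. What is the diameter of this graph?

Count: 8 vertices, 9 edges.
Vertex 5 has neighbors [1, 4, 6], degree = 3.
Handshaking lemma: 2 * 9 = 18.
A tree on 8 vertices has 7 edges. This graph has 9 edges (2 extra). Not a tree.
Diameter (longest shortest path) = 4.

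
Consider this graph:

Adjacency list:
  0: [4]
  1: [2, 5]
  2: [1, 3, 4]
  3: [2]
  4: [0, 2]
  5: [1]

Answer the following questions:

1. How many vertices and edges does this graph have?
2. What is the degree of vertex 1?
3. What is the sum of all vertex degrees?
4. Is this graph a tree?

Count: 6 vertices, 5 edges.
Vertex 1 has neighbors [2, 5], degree = 2.
Handshaking lemma: 2 * 5 = 10.
A graph is a tree iff it is connected and has exactly n-1 edges. This graph is connected (all 6 vertices in one component) and has 6-1 = 5 edges. It is a tree.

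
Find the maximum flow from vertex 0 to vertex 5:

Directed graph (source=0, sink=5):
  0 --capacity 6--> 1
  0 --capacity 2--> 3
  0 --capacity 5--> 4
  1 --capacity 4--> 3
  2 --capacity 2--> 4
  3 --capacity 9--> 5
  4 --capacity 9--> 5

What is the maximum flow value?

Computing max flow:
  Flow on (0->1): 4/6
  Flow on (0->3): 2/2
  Flow on (0->4): 5/5
  Flow on (1->3): 4/4
  Flow on (3->5): 6/9
  Flow on (4->5): 5/9
Maximum flow = 11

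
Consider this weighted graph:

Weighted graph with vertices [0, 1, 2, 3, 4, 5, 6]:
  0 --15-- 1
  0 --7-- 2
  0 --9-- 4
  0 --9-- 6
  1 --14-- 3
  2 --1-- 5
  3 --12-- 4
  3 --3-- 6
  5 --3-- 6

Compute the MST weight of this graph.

Applying Kruskal's algorithm (sort edges by weight, add if no cycle):
  Add (2,5) w=1
  Add (3,6) w=3
  Add (5,6) w=3
  Add (0,2) w=7
  Add (0,4) w=9
  Skip (0,6) w=9 (creates cycle)
  Skip (3,4) w=12 (creates cycle)
  Add (1,3) w=14
  Skip (0,1) w=15 (creates cycle)
MST weight = 37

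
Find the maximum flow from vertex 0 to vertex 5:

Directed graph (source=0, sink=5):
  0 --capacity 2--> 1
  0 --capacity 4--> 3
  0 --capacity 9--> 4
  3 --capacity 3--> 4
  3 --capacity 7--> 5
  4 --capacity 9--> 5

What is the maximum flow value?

Computing max flow:
  Flow on (0->3): 4/4
  Flow on (0->4): 9/9
  Flow on (3->5): 4/7
  Flow on (4->5): 9/9
Maximum flow = 13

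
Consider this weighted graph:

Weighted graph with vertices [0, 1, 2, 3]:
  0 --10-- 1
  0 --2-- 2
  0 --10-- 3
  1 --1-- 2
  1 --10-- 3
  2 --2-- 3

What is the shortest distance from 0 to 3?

Using Dijkstra's algorithm from vertex 0:
Shortest path: 0 -> 2 -> 3
Total weight: 2 + 2 = 4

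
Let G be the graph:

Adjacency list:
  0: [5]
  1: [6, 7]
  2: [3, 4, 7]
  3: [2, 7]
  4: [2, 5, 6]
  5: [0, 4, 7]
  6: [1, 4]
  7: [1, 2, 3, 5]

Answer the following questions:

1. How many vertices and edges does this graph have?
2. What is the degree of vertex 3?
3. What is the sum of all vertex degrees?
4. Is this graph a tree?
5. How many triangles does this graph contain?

Count: 8 vertices, 10 edges.
Vertex 3 has neighbors [2, 7], degree = 2.
Handshaking lemma: 2 * 10 = 20.
A tree on 8 vertices has 7 edges. This graph has 10 edges (3 extra). Not a tree.
Number of triangles = 1.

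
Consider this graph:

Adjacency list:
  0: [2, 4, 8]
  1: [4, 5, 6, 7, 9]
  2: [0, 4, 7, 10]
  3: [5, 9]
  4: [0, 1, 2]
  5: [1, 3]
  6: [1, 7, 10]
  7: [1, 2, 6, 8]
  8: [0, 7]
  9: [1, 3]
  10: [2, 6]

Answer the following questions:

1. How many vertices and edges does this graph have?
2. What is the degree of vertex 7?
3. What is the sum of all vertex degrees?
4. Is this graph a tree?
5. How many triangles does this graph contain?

Count: 11 vertices, 16 edges.
Vertex 7 has neighbors [1, 2, 6, 8], degree = 4.
Handshaking lemma: 2 * 16 = 32.
A tree on 11 vertices has 10 edges. This graph has 16 edges (6 extra). Not a tree.
Number of triangles = 2.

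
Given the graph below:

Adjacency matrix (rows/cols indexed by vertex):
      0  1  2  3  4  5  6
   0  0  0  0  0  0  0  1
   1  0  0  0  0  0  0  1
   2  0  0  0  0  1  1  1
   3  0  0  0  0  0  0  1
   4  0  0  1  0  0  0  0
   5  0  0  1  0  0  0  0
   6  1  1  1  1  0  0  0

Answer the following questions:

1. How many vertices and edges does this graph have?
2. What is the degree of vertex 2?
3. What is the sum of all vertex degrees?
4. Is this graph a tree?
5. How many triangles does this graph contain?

Count: 7 vertices, 6 edges.
Vertex 2 has neighbors [4, 5, 6], degree = 3.
Handshaking lemma: 2 * 6 = 12.
A graph is a tree iff it is connected and has exactly n-1 edges. This graph is connected (all 7 vertices in one component) and has 7-1 = 6 edges. It is a tree.
Number of triangles = 0.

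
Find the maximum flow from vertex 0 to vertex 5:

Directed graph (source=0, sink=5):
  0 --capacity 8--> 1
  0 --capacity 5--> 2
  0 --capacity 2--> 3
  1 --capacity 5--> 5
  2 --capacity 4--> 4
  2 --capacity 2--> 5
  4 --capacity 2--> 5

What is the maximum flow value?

Computing max flow:
  Flow on (0->1): 5/8
  Flow on (0->2): 4/5
  Flow on (1->5): 5/5
  Flow on (2->4): 2/4
  Flow on (2->5): 2/2
  Flow on (4->5): 2/2
Maximum flow = 9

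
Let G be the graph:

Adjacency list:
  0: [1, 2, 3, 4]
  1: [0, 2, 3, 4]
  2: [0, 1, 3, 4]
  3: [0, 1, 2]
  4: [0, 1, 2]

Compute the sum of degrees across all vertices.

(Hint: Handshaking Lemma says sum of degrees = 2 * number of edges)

Count edges: 9 edges.
By Handshaking Lemma: sum of degrees = 2 * 9 = 18.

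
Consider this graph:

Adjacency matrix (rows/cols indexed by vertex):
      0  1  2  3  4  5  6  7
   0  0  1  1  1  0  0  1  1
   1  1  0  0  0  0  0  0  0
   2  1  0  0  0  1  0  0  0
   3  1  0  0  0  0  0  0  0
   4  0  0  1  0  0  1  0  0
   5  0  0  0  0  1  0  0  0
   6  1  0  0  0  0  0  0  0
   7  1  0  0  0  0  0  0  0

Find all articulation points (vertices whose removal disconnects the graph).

An articulation point is a vertex whose removal disconnects the graph.
Articulation points: [0, 2, 4]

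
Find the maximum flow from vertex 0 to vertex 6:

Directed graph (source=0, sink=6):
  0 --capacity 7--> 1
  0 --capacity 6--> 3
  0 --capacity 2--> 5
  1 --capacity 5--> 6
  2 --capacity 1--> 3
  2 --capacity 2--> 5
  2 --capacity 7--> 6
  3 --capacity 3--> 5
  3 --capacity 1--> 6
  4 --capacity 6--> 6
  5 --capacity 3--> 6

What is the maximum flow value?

Computing max flow:
  Flow on (0->1): 5/7
  Flow on (0->3): 4/6
  Flow on (1->6): 5/5
  Flow on (3->5): 3/3
  Flow on (3->6): 1/1
  Flow on (5->6): 3/3
Maximum flow = 9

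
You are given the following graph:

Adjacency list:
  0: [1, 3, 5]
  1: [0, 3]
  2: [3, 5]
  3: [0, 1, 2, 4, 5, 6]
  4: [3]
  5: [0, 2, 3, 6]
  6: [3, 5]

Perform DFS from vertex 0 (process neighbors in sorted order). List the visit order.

DFS from vertex 0 (neighbors processed in ascending order):
Visit order: 0, 1, 3, 2, 5, 6, 4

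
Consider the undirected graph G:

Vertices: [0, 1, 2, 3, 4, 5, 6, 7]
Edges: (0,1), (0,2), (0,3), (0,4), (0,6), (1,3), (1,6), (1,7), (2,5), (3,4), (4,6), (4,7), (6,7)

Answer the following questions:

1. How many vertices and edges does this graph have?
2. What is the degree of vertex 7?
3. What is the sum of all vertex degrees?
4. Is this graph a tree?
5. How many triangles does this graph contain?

Count: 8 vertices, 13 edges.
Vertex 7 has neighbors [1, 4, 6], degree = 3.
Handshaking lemma: 2 * 13 = 26.
A tree on 8 vertices has 7 edges. This graph has 13 edges (6 extra). Not a tree.
Number of triangles = 6.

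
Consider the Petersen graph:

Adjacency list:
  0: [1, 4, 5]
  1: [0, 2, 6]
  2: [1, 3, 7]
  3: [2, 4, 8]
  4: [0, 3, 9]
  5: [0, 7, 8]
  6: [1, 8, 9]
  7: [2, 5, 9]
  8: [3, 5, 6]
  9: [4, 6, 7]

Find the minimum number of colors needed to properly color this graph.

The Petersen graph contains odd cycles (e.g. the outer 5-cycle), so chi >= 3.
A proper 3-coloring exists (it is a well-known 3-chromatic graph).
Chromatic number = 3.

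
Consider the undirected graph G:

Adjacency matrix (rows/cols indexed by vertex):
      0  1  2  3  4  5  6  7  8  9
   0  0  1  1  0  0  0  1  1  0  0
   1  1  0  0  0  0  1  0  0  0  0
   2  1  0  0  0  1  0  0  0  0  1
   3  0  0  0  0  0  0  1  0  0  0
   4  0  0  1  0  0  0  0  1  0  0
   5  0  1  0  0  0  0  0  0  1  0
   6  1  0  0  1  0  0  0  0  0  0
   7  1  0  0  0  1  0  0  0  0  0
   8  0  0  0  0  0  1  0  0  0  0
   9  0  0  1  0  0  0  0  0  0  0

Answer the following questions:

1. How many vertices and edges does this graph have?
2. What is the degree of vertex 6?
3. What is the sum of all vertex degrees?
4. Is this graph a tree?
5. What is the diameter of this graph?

Count: 10 vertices, 10 edges.
Vertex 6 has neighbors [0, 3], degree = 2.
Handshaking lemma: 2 * 10 = 20.
A tree on 10 vertices has 9 edges. This graph has 10 edges (1 extra). Not a tree.
Diameter (longest shortest path) = 5.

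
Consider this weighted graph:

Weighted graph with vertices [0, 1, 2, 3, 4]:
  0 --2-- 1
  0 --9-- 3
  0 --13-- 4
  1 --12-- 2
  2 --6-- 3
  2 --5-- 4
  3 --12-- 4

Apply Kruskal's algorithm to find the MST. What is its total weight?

Applying Kruskal's algorithm (sort edges by weight, add if no cycle):
  Add (0,1) w=2
  Add (2,4) w=5
  Add (2,3) w=6
  Add (0,3) w=9
  Skip (1,2) w=12 (creates cycle)
  Skip (3,4) w=12 (creates cycle)
  Skip (0,4) w=13 (creates cycle)
MST weight = 22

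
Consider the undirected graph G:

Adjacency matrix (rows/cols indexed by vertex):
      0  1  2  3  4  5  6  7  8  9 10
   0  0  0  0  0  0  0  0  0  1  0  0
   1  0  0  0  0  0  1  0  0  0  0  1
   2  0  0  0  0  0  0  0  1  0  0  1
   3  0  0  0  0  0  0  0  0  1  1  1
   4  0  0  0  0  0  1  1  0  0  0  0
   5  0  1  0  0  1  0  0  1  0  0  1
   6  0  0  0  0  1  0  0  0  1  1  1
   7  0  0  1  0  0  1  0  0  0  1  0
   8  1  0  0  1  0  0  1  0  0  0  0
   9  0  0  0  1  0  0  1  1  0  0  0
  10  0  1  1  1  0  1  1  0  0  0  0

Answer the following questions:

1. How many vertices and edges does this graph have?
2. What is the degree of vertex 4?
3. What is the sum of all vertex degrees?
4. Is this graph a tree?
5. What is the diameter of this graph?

Count: 11 vertices, 16 edges.
Vertex 4 has neighbors [5, 6], degree = 2.
Handshaking lemma: 2 * 16 = 32.
A tree on 11 vertices has 10 edges. This graph has 16 edges (6 extra). Not a tree.
Diameter (longest shortest path) = 4.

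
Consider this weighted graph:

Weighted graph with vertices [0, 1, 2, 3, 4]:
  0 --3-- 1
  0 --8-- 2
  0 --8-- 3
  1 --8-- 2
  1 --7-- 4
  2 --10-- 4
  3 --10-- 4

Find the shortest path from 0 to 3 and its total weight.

Using Dijkstra's algorithm from vertex 0:
Shortest path: 0 -> 3
Total weight: 8 = 8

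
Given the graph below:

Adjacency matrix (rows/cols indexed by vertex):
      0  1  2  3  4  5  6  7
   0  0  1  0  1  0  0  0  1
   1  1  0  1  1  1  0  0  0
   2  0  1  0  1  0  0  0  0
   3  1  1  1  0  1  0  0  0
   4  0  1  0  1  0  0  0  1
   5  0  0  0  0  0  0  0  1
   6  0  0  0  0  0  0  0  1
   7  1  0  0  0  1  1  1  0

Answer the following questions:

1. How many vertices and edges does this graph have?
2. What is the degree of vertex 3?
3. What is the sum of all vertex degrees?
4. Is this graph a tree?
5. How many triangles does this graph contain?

Count: 8 vertices, 11 edges.
Vertex 3 has neighbors [0, 1, 2, 4], degree = 4.
Handshaking lemma: 2 * 11 = 22.
A tree on 8 vertices has 7 edges. This graph has 11 edges (4 extra). Not a tree.
Number of triangles = 3.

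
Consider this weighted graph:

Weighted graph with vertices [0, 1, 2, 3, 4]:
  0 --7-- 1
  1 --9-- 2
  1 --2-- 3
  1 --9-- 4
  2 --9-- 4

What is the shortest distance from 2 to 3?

Using Dijkstra's algorithm from vertex 2:
Shortest path: 2 -> 1 -> 3
Total weight: 9 + 2 = 11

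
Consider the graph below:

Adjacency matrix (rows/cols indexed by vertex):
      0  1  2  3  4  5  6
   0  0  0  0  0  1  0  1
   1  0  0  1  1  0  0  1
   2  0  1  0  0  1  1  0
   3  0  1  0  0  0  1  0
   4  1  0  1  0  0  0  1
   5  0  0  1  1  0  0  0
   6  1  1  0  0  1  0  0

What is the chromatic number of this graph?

The graph has a maximum clique of size 3 (lower bound on chromatic number).
A valid 3-coloring: {0: 2, 1: 0, 2: 1, 3: 1, 4: 0, 5: 0, 6: 1}.
Chromatic number = 3.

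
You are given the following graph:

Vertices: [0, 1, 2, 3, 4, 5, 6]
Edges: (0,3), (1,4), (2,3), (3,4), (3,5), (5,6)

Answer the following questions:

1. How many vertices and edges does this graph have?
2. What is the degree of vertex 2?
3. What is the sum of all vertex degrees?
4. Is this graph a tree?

Count: 7 vertices, 6 edges.
Vertex 2 has neighbors [3], degree = 1.
Handshaking lemma: 2 * 6 = 12.
A graph is a tree iff it is connected and has exactly n-1 edges. This graph is connected (all 7 vertices in one component) and has 7-1 = 6 edges. It is a tree.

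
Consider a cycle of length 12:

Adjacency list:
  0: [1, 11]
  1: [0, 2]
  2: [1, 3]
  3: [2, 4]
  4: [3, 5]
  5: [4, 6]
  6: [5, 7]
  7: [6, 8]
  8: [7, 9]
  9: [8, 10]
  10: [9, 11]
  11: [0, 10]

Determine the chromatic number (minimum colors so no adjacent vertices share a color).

This is an even cycle (C_12). Even cycles are bipartite.
Chromatic number = 2.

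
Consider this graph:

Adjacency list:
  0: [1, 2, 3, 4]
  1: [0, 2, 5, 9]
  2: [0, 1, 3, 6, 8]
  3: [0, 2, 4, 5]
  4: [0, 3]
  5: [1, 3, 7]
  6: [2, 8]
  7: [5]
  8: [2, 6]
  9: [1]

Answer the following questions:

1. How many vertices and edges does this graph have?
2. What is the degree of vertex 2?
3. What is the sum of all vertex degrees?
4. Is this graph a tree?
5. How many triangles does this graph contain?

Count: 10 vertices, 14 edges.
Vertex 2 has neighbors [0, 1, 3, 6, 8], degree = 5.
Handshaking lemma: 2 * 14 = 28.
A tree on 10 vertices has 9 edges. This graph has 14 edges (5 extra). Not a tree.
Number of triangles = 4.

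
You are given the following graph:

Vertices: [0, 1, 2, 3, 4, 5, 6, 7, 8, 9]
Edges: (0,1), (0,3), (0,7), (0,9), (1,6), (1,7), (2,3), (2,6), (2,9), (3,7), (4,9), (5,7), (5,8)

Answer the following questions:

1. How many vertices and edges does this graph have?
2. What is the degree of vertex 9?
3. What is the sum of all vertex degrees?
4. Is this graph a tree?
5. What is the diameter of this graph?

Count: 10 vertices, 13 edges.
Vertex 9 has neighbors [0, 2, 4], degree = 3.
Handshaking lemma: 2 * 13 = 26.
A tree on 10 vertices has 9 edges. This graph has 13 edges (4 extra). Not a tree.
Diameter (longest shortest path) = 5.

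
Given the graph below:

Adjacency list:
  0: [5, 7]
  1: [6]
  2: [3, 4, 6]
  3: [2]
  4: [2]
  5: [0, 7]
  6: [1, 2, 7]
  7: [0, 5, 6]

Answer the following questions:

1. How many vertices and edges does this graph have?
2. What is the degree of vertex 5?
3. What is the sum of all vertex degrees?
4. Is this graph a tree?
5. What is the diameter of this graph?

Count: 8 vertices, 8 edges.
Vertex 5 has neighbors [0, 7], degree = 2.
Handshaking lemma: 2 * 8 = 16.
A tree on 8 vertices has 7 edges. This graph has 8 edges (1 extra). Not a tree.
Diameter (longest shortest path) = 4.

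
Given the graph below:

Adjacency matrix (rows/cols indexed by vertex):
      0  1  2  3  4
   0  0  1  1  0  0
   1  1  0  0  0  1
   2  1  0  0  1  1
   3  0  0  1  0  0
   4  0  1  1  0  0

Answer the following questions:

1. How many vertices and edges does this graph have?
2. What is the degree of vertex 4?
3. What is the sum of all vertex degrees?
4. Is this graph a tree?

Count: 5 vertices, 5 edges.
Vertex 4 has neighbors [1, 2], degree = 2.
Handshaking lemma: 2 * 5 = 10.
A tree on 5 vertices has 4 edges. This graph has 5 edges (1 extra). Not a tree.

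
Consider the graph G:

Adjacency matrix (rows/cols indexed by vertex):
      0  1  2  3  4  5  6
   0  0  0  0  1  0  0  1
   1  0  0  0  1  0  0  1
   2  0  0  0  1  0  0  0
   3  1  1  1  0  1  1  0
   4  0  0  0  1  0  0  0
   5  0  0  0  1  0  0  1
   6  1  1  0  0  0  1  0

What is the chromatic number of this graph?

The graph has a maximum clique of size 2 (lower bound on chromatic number).
A valid 2-coloring: {0: 1, 1: 1, 2: 1, 3: 0, 4: 1, 5: 1, 6: 0}.
Chromatic number = 2.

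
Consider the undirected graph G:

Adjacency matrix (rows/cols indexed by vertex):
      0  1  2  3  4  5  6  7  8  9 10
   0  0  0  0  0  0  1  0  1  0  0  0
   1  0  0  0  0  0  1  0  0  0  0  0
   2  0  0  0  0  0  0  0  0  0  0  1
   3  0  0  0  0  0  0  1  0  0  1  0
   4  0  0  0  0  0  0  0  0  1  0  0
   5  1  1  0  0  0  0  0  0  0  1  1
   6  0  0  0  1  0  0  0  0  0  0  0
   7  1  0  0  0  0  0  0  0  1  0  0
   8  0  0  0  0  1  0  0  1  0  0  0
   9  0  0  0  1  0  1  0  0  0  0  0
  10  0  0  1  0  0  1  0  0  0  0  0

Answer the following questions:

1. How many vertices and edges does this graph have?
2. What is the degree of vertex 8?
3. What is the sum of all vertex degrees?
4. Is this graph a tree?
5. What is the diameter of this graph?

Count: 11 vertices, 10 edges.
Vertex 8 has neighbors [4, 7], degree = 2.
Handshaking lemma: 2 * 10 = 20.
A graph is a tree iff it is connected and has exactly n-1 edges. This graph is connected (all 11 vertices in one component) and has 11-1 = 10 edges. It is a tree.
Diameter (longest shortest path) = 7.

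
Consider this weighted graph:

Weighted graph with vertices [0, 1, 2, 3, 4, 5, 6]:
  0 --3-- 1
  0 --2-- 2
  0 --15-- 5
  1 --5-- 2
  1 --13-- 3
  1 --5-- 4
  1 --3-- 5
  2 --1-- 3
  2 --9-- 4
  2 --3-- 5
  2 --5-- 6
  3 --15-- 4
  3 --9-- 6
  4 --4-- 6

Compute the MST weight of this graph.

Applying Kruskal's algorithm (sort edges by weight, add if no cycle):
  Add (2,3) w=1
  Add (0,2) w=2
  Add (0,1) w=3
  Add (1,5) w=3
  Skip (2,5) w=3 (creates cycle)
  Add (4,6) w=4
  Add (1,4) w=5
  Skip (1,2) w=5 (creates cycle)
  Skip (2,6) w=5 (creates cycle)
  Skip (2,4) w=9 (creates cycle)
  Skip (3,6) w=9 (creates cycle)
  Skip (1,3) w=13 (creates cycle)
  Skip (0,5) w=15 (creates cycle)
  Skip (3,4) w=15 (creates cycle)
MST weight = 18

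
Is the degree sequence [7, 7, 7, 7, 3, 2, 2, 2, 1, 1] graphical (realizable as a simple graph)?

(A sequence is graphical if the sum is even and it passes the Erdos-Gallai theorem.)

Sum of degrees = 39. Sum is odd, so the sequence is NOT graphical.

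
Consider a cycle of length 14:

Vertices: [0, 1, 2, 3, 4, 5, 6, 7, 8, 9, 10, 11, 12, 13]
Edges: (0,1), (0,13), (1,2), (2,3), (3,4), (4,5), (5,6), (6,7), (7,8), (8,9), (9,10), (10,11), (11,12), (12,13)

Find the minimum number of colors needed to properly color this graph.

This is an even cycle (C_14). Even cycles are bipartite.
Chromatic number = 2.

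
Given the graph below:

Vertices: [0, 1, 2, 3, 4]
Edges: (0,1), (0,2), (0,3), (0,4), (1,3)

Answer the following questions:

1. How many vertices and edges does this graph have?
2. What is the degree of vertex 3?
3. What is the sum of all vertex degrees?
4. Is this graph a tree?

Count: 5 vertices, 5 edges.
Vertex 3 has neighbors [0, 1], degree = 2.
Handshaking lemma: 2 * 5 = 10.
A tree on 5 vertices has 4 edges. This graph has 5 edges (1 extra). Not a tree.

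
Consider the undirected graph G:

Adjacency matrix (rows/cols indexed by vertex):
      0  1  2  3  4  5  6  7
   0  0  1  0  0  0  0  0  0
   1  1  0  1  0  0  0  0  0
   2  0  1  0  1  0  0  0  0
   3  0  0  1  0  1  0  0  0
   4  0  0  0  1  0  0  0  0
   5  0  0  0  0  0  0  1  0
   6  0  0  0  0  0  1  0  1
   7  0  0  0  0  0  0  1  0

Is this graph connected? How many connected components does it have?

Checking connectivity: the graph has 2 connected component(s).
Components: [[0, 1, 2, 3, 4], [5, 6, 7]]. The graph is NOT connected.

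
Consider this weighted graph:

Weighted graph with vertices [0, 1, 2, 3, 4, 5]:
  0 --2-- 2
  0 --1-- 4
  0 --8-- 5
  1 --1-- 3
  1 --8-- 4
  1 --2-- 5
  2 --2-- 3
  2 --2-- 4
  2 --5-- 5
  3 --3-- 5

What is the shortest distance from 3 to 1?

Using Dijkstra's algorithm from vertex 3:
Shortest path: 3 -> 1
Total weight: 1 = 1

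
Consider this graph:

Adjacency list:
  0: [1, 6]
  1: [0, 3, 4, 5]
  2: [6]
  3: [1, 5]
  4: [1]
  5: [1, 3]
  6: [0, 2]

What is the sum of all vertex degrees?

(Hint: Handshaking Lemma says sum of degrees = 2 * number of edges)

Count edges: 7 edges.
By Handshaking Lemma: sum of degrees = 2 * 7 = 14.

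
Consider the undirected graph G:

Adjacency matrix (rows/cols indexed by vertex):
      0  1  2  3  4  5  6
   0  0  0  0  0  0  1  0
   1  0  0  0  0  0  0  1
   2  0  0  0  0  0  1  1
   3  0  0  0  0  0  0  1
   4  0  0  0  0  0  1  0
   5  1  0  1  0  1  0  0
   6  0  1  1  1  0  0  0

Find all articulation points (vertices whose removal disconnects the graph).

An articulation point is a vertex whose removal disconnects the graph.
Articulation points: [2, 5, 6]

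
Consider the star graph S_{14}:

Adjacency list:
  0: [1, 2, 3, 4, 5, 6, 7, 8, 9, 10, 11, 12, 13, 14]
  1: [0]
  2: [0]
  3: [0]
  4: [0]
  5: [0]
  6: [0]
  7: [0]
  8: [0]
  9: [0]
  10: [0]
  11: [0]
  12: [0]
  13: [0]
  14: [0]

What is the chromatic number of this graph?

S_{14} has one hub adjacent to 14 leaves; leaves are pairwise non-adjacent.
Color the hub 0 and every leaf 1.
Chromatic number = 2.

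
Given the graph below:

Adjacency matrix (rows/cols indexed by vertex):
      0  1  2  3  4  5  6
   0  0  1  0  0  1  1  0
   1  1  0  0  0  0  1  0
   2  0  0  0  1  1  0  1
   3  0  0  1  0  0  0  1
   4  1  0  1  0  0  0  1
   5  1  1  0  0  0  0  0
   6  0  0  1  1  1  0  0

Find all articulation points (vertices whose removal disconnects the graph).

An articulation point is a vertex whose removal disconnects the graph.
Articulation points: [0, 4]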